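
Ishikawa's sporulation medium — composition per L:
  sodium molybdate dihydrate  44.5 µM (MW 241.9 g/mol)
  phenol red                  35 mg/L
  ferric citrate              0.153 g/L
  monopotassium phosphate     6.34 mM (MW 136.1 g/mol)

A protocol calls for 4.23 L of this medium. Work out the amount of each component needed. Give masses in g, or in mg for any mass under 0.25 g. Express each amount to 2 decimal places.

sodium molybdate dihydrate 45.53 mg; phenol red 148.05 mg; ferric citrate 0.65 g; monopotassium phosphate 3.65 g

Scale factor relative to 1 L: 4.23.
sodium molybdate dihydrate: 44.5 µmol/L × 241.9 g/mol × 4.23 L ÷ 1000 = 45.53 mg
phenol red: 35 mg/L × 4.23 L = 148.05 mg
ferric citrate: 0.153 g/L × 4.23 L = 0.65 g
monopotassium phosphate: 6.34 mmol/L × 136.1 g/mol × 4.23 L ÷ 1000 = 3.65 g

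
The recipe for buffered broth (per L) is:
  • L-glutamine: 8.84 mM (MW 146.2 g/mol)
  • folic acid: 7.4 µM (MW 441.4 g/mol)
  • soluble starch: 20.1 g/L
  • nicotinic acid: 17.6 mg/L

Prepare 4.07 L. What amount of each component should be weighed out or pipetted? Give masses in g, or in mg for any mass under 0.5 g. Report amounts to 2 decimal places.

L-glutamine 5.26 g; folic acid 13.29 mg; soluble starch 81.81 g; nicotinic acid 71.63 mg

Scale factor relative to 1 L: 4.07.
L-glutamine: 8.84 mmol/L × 146.2 g/mol × 4.07 L ÷ 1000 = 5.26 g
folic acid: 7.4 µmol/L × 441.4 g/mol × 4.07 L ÷ 1000 = 13.29 mg
soluble starch: 20.1 g/L × 4.07 L = 81.81 g
nicotinic acid: 17.6 mg/L × 4.07 L = 71.63 mg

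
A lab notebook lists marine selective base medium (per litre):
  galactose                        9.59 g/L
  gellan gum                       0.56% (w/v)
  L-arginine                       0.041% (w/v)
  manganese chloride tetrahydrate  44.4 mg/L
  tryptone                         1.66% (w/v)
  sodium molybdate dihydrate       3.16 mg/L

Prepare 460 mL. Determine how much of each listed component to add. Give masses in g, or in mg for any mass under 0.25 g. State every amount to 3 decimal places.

Scale factor relative to 1 L: 0.46.
galactose: 9.59 g/L × 0.46 L = 4.411 g
gellan gum: 0.56% w/v = 5.6 g/L → 5.6 × 0.46 L = 2.576 g
L-arginine: 0.041 g per 100 mL × 460 mL ÷ 100 = 0.1886 g = 188.600 mg
manganese chloride tetrahydrate: 44.4 mg/L × 0.46 L = 20.424 mg
tryptone: 1.66 g per 100 mL × 460 mL ÷ 100 = 7.636 g
sodium molybdate dihydrate: 3.16 mg/L × 0.46 L = 1.454 mg

galactose 4.411 g; gellan gum 2.576 g; L-arginine 188.600 mg; manganese chloride tetrahydrate 20.424 mg; tryptone 7.636 g; sodium molybdate dihydrate 1.454 mg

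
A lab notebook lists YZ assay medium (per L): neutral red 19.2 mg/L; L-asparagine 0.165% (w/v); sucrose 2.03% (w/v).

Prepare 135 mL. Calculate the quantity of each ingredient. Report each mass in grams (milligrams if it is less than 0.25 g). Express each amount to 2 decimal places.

Target volume = 135 mL = 0.135 L.
neutral red: 19.2 mg/L × 0.135 L = 2.59 mg
L-asparagine: 0.165 g per 100 mL × 135 mL ÷ 100 = 0.22275 g = 222.75 mg
sucrose: 2.03% w/v = 20.3 g/L → 20.3 × 0.135 L = 2.74 g

neutral red 2.59 mg; L-asparagine 222.75 mg; sucrose 2.74 g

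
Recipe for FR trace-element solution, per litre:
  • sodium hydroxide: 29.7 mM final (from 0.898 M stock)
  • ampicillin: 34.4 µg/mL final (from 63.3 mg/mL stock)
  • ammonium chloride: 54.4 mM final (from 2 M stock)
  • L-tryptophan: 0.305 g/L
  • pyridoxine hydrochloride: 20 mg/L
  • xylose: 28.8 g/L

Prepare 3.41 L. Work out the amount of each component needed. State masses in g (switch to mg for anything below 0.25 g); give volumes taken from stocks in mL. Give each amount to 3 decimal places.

Scale factor relative to 1 L: 3.41.
sodium hydroxide: V = C2·V2/C1 = 29.7 mM × 3410 mL ÷ 898 mM = 112.781 mL
ampicillin: dilute stock: 34.4 µg/mL × 3410 mL ÷ 63300 µg/mL = 1.853 mL
ammonium chloride: dilute stock: 54.4 mM × 3410 mL ÷ 2000 mM = 92.752 mL
L-tryptophan: 0.305 g/L × 3.41 L = 1.040 g
pyridoxine hydrochloride: 20 mg/L × 3.41 L = 68.200 mg
xylose: 28.8 g/L × 3.41 L = 98.208 g

sodium hydroxide 112.781 mL; ampicillin 1.853 mL; ammonium chloride 92.752 mL; L-tryptophan 1.040 g; pyridoxine hydrochloride 68.200 mg; xylose 98.208 g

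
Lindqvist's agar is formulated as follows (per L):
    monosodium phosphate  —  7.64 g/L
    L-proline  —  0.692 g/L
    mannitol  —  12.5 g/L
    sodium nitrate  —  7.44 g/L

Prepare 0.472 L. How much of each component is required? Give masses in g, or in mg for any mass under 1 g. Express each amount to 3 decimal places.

Scale factor relative to 1 L: 0.472.
monosodium phosphate: 7.64 g/L × 0.472 L = 3.606 g
L-proline: 0.692 g/L × 0.472 L = 0.326624 g = 326.624 mg
mannitol: 12.5 g/L × 0.472 L = 5.900 g
sodium nitrate: 7.44 g/L × 0.472 L = 3.512 g

monosodium phosphate 3.606 g; L-proline 326.624 mg; mannitol 5.900 g; sodium nitrate 3.512 g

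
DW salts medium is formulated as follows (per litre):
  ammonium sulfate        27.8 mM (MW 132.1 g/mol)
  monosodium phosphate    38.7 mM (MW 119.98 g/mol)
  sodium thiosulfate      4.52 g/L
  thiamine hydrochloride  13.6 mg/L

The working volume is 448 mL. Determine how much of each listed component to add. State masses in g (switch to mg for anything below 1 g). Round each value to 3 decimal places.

Working volume: 448 mL = 0.448 L.
ammonium sulfate: 27.8 mmol/L × 132.1 g/mol × 0.448 L ÷ 1000 = 1.645 g
monosodium phosphate: 38.7 mmol/L × 119.98 g/mol × 0.448 L ÷ 1000 = 2.080 g
sodium thiosulfate: 4.52 g/L × 0.448 L = 2.025 g
thiamine hydrochloride: 13.6 mg/L × 0.448 L = 6.093 mg

ammonium sulfate 1.645 g; monosodium phosphate 2.080 g; sodium thiosulfate 2.025 g; thiamine hydrochloride 6.093 mg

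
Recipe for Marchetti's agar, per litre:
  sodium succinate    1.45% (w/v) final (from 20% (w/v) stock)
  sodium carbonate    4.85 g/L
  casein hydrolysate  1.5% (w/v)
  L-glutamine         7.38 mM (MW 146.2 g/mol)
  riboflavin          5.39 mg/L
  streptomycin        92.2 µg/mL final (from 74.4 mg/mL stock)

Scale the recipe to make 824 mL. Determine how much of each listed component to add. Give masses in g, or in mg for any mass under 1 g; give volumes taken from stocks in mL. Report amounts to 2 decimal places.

Target volume = 824 mL = 0.824 L.
sodium succinate: C1V1 = C2V2 → 1.45% ÷ 20% × 824 mL = 59.74 mL
sodium carbonate: 4.85 g/L × 0.824 L = 4.00 g
casein hydrolysate: 1.5% w/v = 15 g/L → 15 × 0.824 L = 12.36 g
L-glutamine: 7.38 mmol/L × 146.2 mg/mmol × 0.824 L = 889.06 mg
riboflavin: 5.39 mg/L × 0.824 L = 4.44 mg
streptomycin: dilute stock: 92.2 µg/mL × 824 mL ÷ 74400 µg/mL = 1.02 mL

sodium succinate 59.74 mL; sodium carbonate 4.00 g; casein hydrolysate 12.36 g; L-glutamine 889.06 mg; riboflavin 4.44 mg; streptomycin 1.02 mL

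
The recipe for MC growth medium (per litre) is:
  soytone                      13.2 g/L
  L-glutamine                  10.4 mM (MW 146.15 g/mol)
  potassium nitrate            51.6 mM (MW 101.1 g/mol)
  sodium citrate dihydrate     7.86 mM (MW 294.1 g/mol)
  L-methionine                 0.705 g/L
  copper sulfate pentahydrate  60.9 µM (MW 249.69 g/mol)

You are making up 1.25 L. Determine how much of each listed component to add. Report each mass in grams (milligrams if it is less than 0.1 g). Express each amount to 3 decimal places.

soytone 16.500 g; L-glutamine 1.900 g; potassium nitrate 6.521 g; sodium citrate dihydrate 2.890 g; L-methionine 0.881 g; copper sulfate pentahydrate 19.008 mg

Scale factor relative to 1 L: 1.25.
soytone: 13.2 g/L × 1.25 L = 16.500 g
L-glutamine: 10.4 mmol/L × 146.15 g/mol × 1.25 L ÷ 1000 = 1.900 g
potassium nitrate: 51.6 mmol/L × 101.1 g/mol × 1.25 L ÷ 1000 = 6.521 g
sodium citrate dihydrate: 7.86 mmol/L × 294.1 g/mol × 1.25 L ÷ 1000 = 2.890 g
L-methionine: 0.705 g/L × 1.25 L = 0.881 g
copper sulfate pentahydrate: 60.9 µmol/L × 249.69 g/mol × 1.25 L ÷ 1000 = 19.008 mg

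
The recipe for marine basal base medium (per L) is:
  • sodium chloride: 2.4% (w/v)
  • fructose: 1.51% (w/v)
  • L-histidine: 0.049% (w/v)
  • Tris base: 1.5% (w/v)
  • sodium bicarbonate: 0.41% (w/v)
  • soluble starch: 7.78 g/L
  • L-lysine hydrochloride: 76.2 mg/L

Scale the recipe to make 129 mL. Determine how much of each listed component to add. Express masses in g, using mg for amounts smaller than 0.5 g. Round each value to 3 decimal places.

Scale factor relative to 1 L: 0.129.
sodium chloride: 2.4% w/v = 24 g/L → 24 × 0.129 L = 3.096 g
fructose: 1.51% w/v = 15.1 g/L → 15.1 × 0.129 L = 1.948 g
L-histidine: 0.049% w/v = 0.49 g/L → 0.49 × 0.129 L = 0.06321 g = 63.210 mg
Tris base: 1.5% w/v = 15 g/L → 15 × 0.129 L = 1.935 g
sodium bicarbonate: 0.41% w/v = 4.1 g/L → 4.1 × 0.129 L = 0.529 g
soluble starch: 7.78 g/L × 0.129 L = 1.004 g
L-lysine hydrochloride: 76.2 mg/L × 0.129 L = 9.830 mg

sodium chloride 3.096 g; fructose 1.948 g; L-histidine 63.210 mg; Tris base 1.935 g; sodium bicarbonate 0.529 g; soluble starch 1.004 g; L-lysine hydrochloride 9.830 mg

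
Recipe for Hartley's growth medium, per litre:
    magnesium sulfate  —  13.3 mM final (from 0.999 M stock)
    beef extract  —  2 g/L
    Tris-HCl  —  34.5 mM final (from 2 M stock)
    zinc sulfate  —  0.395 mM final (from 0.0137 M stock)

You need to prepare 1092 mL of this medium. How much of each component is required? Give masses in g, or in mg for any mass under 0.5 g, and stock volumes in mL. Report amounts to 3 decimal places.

Target volume = 1092 mL = 1.092 L.
magnesium sulfate: C1V1 = C2V2 → 13.3 mM × 1092 mL ÷ 999 mM = 14.538 mL
beef extract: 2 g/L × 1.092 L = 2.184 g
Tris-HCl: C1V1 = C2V2 → 34.5 mM × 1092 mL ÷ 2000 mM = 18.837 mL
zinc sulfate: C1V1 = C2V2 → 0.395 mM × 1092 mL ÷ 13.7 mM = 31.485 mL

magnesium sulfate 14.538 mL; beef extract 2.184 g; Tris-HCl 18.837 mL; zinc sulfate 31.485 mL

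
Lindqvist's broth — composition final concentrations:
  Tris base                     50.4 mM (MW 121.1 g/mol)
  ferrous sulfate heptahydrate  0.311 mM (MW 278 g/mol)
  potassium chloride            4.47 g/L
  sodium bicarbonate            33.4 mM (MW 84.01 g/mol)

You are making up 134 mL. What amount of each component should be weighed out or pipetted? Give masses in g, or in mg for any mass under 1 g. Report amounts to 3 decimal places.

Working volume: 134 mL = 0.134 L.
Tris base: 50.4 mmol/L × 121.1 mg/mmol × 0.134 L = 817.861 mg
ferrous sulfate heptahydrate: 0.311 mmol/L × 278 mg/mmol × 0.134 L = 11.585 mg
potassium chloride: 4.47 g/L × 0.134 L = 0.59898 g = 598.980 mg
sodium bicarbonate: 33.4 mmol/L × 84.01 mg/mmol × 0.134 L = 375.995 mg

Tris base 817.861 mg; ferrous sulfate heptahydrate 11.585 mg; potassium chloride 598.980 mg; sodium bicarbonate 375.995 mg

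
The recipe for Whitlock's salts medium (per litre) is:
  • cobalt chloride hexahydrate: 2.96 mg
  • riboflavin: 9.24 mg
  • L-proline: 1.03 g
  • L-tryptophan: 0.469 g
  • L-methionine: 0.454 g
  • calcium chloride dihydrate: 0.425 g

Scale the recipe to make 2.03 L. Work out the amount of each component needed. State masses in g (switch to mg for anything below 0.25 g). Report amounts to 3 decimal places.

cobalt chloride hexahydrate 6.009 mg; riboflavin 18.757 mg; L-proline 2.091 g; L-tryptophan 0.952 g; L-methionine 0.922 g; calcium chloride dihydrate 0.863 g

Scale factor = 2030 mL / 1000 mL = 2.03.
cobalt chloride hexahydrate: 2.96 mg × (2030 mL / 1000 mL) = 6.009 mg
riboflavin: 9.24 mg × (2030 mL / 1000 mL) = 18.757 mg
L-proline: 1.03 g × (2030 mL / 1000 mL) = 2.091 g
L-tryptophan: 0.469 g × (2030 mL / 1000 mL) = 0.952 g
L-methionine: 0.454 g × (2030 mL / 1000 mL) = 0.922 g
calcium chloride dihydrate: 0.425 g × (2030 mL / 1000 mL) = 0.863 g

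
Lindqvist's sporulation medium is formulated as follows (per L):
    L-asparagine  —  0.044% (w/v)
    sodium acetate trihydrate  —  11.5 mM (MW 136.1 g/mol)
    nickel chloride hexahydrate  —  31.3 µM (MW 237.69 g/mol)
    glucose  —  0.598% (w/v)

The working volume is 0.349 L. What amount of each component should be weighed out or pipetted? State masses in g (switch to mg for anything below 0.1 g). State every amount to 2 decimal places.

L-asparagine 0.15 g; sodium acetate trihydrate 0.55 g; nickel chloride hexahydrate 2.60 mg; glucose 2.09 g

Working volume: 0.349 L.
L-asparagine: 0.044% w/v = 0.44 g/L → 0.44 × 0.349 L = 0.15 g
sodium acetate trihydrate: 11.5 mmol/L × 136.1 g/mol × 0.349 L ÷ 1000 = 0.55 g
nickel chloride hexahydrate: 31.3 µmol/L × 237.69 g/mol × 0.349 L ÷ 1000 = 2.60 mg
glucose: 0.598% w/v = 5.98 g/L → 5.98 × 0.349 L = 2.09 g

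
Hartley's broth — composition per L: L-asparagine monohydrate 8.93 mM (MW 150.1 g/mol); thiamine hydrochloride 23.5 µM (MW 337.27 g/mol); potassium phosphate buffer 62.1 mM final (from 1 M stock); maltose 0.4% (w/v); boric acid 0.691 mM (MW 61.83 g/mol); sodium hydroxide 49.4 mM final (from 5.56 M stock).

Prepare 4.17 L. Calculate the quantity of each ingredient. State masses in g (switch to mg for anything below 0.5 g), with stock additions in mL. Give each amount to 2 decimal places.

L-asparagine monohydrate 5.59 g; thiamine hydrochloride 33.05 mg; potassium phosphate buffer 258.96 mL; maltose 16.68 g; boric acid 178.16 mg; sodium hydroxide 37.05 mL

Scale factor relative to 1 L: 4.17.
L-asparagine monohydrate: 8.93 mmol/L × 150.1 g/mol × 4.17 L ÷ 1000 = 5.59 g
thiamine hydrochloride: 23.5 µmol/L × 337.27 g/mol × 4.17 L ÷ 1000 = 33.05 mg
potassium phosphate buffer: V = C2·V2/C1 = 62.1 mM × 4170 mL ÷ 1000 mM = 258.96 mL
maltose: 0.4% w/v = 4 g/L → 4 × 4.17 L = 16.68 g
boric acid: 0.691 mmol/L × 61.83 mg/mmol × 4.17 L = 178.16 mg
sodium hydroxide: V = C2·V2/C1 = 49.4 mM × 4170 mL ÷ 5560 mM = 37.05 mL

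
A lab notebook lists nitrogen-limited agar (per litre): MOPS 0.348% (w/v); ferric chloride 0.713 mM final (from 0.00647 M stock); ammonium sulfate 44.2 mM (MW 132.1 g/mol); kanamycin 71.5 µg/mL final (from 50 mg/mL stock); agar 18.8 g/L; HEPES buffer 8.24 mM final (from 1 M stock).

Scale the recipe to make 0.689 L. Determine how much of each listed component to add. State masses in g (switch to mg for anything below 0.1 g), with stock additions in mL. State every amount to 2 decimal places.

Scale factor relative to 1 L: 0.689.
MOPS: 0.348% w/v = 3.48 g/L → 3.48 × 0.689 L = 2.40 g
ferric chloride: V = C2·V2/C1 = 0.713 mM × 689 mL ÷ 6.47 mM = 75.93 mL
ammonium sulfate: 44.2 mmol/L × 132.1 g/mol × 0.689 L ÷ 1000 = 4.02 g
kanamycin: C1V1 = C2V2 → 71.5 µg/mL × 689 mL ÷ 50000 µg/mL = 0.99 mL
agar: 18.8 g/L × 0.689 L = 12.95 g
HEPES buffer: C1V1 = C2V2 → 8.24 mM × 689 mL ÷ 1000 mM = 5.68 mL

MOPS 2.40 g; ferric chloride 75.93 mL; ammonium sulfate 4.02 g; kanamycin 0.99 mL; agar 12.95 g; HEPES buffer 5.68 mL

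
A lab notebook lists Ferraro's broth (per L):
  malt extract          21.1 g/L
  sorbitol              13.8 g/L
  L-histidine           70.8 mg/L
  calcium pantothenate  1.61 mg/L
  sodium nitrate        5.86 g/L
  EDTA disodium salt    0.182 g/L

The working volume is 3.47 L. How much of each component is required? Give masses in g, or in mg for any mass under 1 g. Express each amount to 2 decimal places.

Scale factor relative to 1 L: 3.47.
malt extract: 21.1 g/L × 3.47 L = 73.22 g
sorbitol: 13.8 g/L × 3.47 L = 47.89 g
L-histidine: 70.8 mg/L × 3.47 L = 245.68 mg
calcium pantothenate: 1.61 mg/L × 3.47 L = 5.59 mg
sodium nitrate: 5.86 g/L × 3.47 L = 20.33 g
EDTA disodium salt: 0.182 g/L × 3.47 L = 0.63154 g = 631.54 mg

malt extract 73.22 g; sorbitol 47.89 g; L-histidine 245.68 mg; calcium pantothenate 5.59 mg; sodium nitrate 20.33 g; EDTA disodium salt 631.54 mg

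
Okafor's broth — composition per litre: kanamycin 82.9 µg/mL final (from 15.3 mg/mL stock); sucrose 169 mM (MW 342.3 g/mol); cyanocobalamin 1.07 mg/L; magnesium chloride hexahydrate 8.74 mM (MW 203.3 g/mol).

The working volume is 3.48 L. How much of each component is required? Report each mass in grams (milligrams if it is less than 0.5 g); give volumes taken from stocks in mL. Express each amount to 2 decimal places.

Working volume: 3.48 L.
kanamycin: V = C2·V2/C1 = 82.9 µg/mL × 3480 mL ÷ 15300 µg/mL = 18.86 mL
sucrose: 169 mmol/L × 342.3 g/mol × 3.48 L ÷ 1000 = 201.31 g
cyanocobalamin: 1.07 mg/L × 3.48 L = 3.72 mg
magnesium chloride hexahydrate: 8.74 mmol/L × 203.3 g/mol × 3.48 L ÷ 1000 = 6.18 g

kanamycin 18.86 mL; sucrose 201.31 g; cyanocobalamin 3.72 mg; magnesium chloride hexahydrate 6.18 g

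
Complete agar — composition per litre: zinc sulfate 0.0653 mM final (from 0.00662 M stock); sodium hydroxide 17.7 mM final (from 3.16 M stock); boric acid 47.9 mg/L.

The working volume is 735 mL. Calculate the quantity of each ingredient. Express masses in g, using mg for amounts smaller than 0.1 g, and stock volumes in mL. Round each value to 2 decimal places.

zinc sulfate 7.25 mL; sodium hydroxide 4.12 mL; boric acid 35.21 mg

Scale factor relative to 1 L: 0.735.
zinc sulfate: C1V1 = C2V2 → 0.0653 mM × 735 mL ÷ 6.62 mM = 7.25 mL
sodium hydroxide: C1V1 = C2V2 → 17.7 mM × 735 mL ÷ 3160 mM = 4.12 mL
boric acid: 47.9 mg/L × 0.735 L = 35.21 mg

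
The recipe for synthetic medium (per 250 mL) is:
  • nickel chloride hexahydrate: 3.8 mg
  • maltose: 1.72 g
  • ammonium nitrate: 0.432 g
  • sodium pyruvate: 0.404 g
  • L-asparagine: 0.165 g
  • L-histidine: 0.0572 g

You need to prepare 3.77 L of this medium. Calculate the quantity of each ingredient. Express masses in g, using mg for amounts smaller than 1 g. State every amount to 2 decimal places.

Ratio of target to recipe volume: 3770 / 250 = 15.08.
nickel chloride hexahydrate: 3.8 mg × (3770 mL / 250 mL) = 57.30 mg
maltose: 1.72 g × (3770 mL / 250 mL) = 25.94 g
ammonium nitrate: 0.432 g × (3770 mL / 250 mL) = 6.51 g
sodium pyruvate: 0.404 g × (3770 mL / 250 mL) = 6.09 g
L-asparagine: 0.165 g × (3770 mL / 250 mL) = 2.49 g
L-histidine: 0.0572 g × (3770 mL / 250 mL) = 0.862576 g = 862.58 mg

nickel chloride hexahydrate 57.30 mg; maltose 25.94 g; ammonium nitrate 6.51 g; sodium pyruvate 6.09 g; L-asparagine 2.49 g; L-histidine 862.58 mg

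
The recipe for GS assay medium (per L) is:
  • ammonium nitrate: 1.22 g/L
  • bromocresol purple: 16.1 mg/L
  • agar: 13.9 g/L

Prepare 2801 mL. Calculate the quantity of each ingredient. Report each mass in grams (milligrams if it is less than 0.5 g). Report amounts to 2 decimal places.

Target volume = 2801 mL = 2.801 L.
ammonium nitrate: 1.22 g/L × 2.801 L = 3.42 g
bromocresol purple: 16.1 mg/L × 2.801 L = 45.10 mg
agar: 13.9 g/L × 2.801 L = 38.93 g

ammonium nitrate 3.42 g; bromocresol purple 45.10 mg; agar 38.93 g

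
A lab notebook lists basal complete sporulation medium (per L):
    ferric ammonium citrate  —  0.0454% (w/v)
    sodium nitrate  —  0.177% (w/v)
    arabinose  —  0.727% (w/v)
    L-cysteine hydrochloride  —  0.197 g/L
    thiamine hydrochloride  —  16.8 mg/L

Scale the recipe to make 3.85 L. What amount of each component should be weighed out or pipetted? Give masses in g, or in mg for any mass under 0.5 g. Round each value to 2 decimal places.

Scale factor relative to 1 L: 3.85.
ferric ammonium citrate: 0.0454% w/v = 0.454 g/L → 0.454 × 3.85 L = 1.75 g
sodium nitrate: 0.177% w/v = 1.77 g/L → 1.77 × 3.85 L = 6.81 g
arabinose: 0.727 g per 100 mL × 3850 mL ÷ 100 = 27.99 g
L-cysteine hydrochloride: 0.197 g/L × 3.85 L = 0.76 g
thiamine hydrochloride: 16.8 mg/L × 3.85 L = 64.68 mg

ferric ammonium citrate 1.75 g; sodium nitrate 6.81 g; arabinose 27.99 g; L-cysteine hydrochloride 0.76 g; thiamine hydrochloride 64.68 mg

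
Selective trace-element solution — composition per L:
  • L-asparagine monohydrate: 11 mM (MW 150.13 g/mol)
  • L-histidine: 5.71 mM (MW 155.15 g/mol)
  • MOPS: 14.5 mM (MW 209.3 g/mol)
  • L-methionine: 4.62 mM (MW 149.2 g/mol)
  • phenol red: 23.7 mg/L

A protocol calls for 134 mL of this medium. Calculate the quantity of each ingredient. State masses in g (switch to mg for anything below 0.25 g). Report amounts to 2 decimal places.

Working volume: 134 mL = 0.134 L.
L-asparagine monohydrate: 11 mmol/L × 150.13 mg/mmol × 0.134 L = 221.29 mg
L-histidine: 5.71 mmol/L × 155.15 mg/mmol × 0.134 L = 118.71 mg
MOPS: 14.5 mmol/L × 209.3 g/mol × 0.134 L ÷ 1000 = 0.41 g
L-methionine: 4.62 mmol/L × 149.2 mg/mmol × 0.134 L = 92.37 mg
phenol red: 23.7 mg/L × 0.134 L = 3.18 mg

L-asparagine monohydrate 221.29 mg; L-histidine 118.71 mg; MOPS 0.41 g; L-methionine 92.37 mg; phenol red 3.18 mg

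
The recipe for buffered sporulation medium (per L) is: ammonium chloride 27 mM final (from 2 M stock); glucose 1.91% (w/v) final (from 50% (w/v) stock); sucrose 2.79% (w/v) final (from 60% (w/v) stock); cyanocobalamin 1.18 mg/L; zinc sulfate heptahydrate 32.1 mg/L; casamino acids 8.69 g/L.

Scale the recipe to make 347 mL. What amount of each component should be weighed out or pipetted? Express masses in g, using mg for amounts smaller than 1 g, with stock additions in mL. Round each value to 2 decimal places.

Target volume = 347 mL = 0.347 L.
ammonium chloride: dilute stock: 27 mM × 347 mL ÷ 2000 mM = 4.68 mL
glucose: C1V1 = C2V2 → 1.91% ÷ 50% × 347 mL = 13.26 mL
sucrose: V = C2·V2/C1 = 2.79% ÷ 60% × 347 mL = 16.14 mL
cyanocobalamin: 1.18 mg/L × 0.347 L = 0.41 mg
zinc sulfate heptahydrate: 32.1 mg/L × 0.347 L = 11.14 mg
casamino acids: 8.69 g/L × 0.347 L = 3.02 g

ammonium chloride 4.68 mL; glucose 13.26 mL; sucrose 16.14 mL; cyanocobalamin 0.41 mg; zinc sulfate heptahydrate 11.14 mg; casamino acids 3.02 g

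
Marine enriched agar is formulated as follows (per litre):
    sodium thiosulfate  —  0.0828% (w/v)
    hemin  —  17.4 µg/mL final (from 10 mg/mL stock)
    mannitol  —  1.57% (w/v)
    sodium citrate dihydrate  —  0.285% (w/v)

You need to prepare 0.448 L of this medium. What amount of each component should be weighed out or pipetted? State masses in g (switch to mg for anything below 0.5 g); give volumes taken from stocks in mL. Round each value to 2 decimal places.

sodium thiosulfate 370.94 mg; hemin 0.78 mL; mannitol 7.03 g; sodium citrate dihydrate 1.28 g

Working volume: 0.448 L.
sodium thiosulfate: 0.0828% w/v = 0.828 g/L → 0.828 × 0.448 L = 0.370944 g = 370.94 mg
hemin: C1V1 = C2V2 → 17.4 µg/mL × 448 mL ÷ 10000 µg/mL = 0.78 mL
mannitol: 1.57 g per 100 mL × 448 mL ÷ 100 = 7.03 g
sodium citrate dihydrate: 0.285 g per 100 mL × 448 mL ÷ 100 = 1.28 g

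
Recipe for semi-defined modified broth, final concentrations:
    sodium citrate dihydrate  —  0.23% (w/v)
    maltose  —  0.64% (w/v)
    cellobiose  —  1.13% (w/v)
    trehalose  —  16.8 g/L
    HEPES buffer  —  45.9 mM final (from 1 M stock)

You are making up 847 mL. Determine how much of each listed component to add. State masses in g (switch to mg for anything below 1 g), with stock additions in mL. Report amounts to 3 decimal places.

Scale factor relative to 1 L: 0.847.
sodium citrate dihydrate: 0.23 g per 100 mL × 847 mL ÷ 100 = 1.948 g
maltose: 0.64% w/v = 6.4 g/L → 6.4 × 0.847 L = 5.421 g
cellobiose: 1.13 g per 100 mL × 847 mL ÷ 100 = 9.571 g
trehalose: 16.8 g/L × 0.847 L = 14.230 g
HEPES buffer: C1V1 = C2V2 → 45.9 mM × 847 mL ÷ 1000 mM = 38.877 mL

sodium citrate dihydrate 1.948 g; maltose 5.421 g; cellobiose 9.571 g; trehalose 14.230 g; HEPES buffer 38.877 mL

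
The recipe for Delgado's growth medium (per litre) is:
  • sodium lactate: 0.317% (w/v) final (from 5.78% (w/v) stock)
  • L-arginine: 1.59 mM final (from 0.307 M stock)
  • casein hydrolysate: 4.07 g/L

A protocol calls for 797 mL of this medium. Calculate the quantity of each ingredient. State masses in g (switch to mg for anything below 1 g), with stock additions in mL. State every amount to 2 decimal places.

Working volume: 797 mL = 0.797 L.
sodium lactate: C1V1 = C2V2 → 0.317% ÷ 5.78% × 797 mL = 43.71 mL
L-arginine: V = C2·V2/C1 = 1.59 mM × 797 mL ÷ 307 mM = 4.13 mL
casein hydrolysate: 4.07 g/L × 0.797 L = 3.24 g

sodium lactate 43.71 mL; L-arginine 4.13 mL; casein hydrolysate 3.24 g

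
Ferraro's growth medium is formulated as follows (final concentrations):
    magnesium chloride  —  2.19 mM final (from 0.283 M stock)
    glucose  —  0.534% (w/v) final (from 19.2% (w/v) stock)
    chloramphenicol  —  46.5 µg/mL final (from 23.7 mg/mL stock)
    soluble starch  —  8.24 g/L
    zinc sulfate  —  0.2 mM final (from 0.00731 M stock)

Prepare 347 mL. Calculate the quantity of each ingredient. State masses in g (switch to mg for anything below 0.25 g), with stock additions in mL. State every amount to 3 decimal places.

Working volume: 347 mL = 0.347 L.
magnesium chloride: C1V1 = C2V2 → 2.19 mM × 347 mL ÷ 283 mM = 2.685 mL
glucose: V = C2·V2/C1 = 0.534% ÷ 19.2% × 347 mL = 9.651 mL
chloramphenicol: C1V1 = C2V2 → 46.5 µg/mL × 347 mL ÷ 23700 µg/mL = 0.681 mL
soluble starch: 8.24 g/L × 0.347 L = 2.859 g
zinc sulfate: V = C2·V2/C1 = 0.2 mM × 347 mL ÷ 7.31 mM = 9.494 mL

magnesium chloride 2.685 mL; glucose 9.651 mL; chloramphenicol 0.681 mL; soluble starch 2.859 g; zinc sulfate 9.494 mL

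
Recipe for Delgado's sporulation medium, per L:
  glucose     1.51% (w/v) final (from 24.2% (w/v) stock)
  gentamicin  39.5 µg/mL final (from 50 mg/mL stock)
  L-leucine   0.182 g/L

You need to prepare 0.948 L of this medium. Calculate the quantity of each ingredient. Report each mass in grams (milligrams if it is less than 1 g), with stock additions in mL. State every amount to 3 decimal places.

glucose 59.152 mL; gentamicin 0.749 mL; L-leucine 172.536 mg

Working volume: 0.948 L.
glucose: dilute stock: 1.51% ÷ 24.2% × 948 mL = 59.152 mL
gentamicin: C1V1 = C2V2 → 39.5 µg/mL × 948 mL ÷ 50000 µg/mL = 0.749 mL
L-leucine: 0.182 g/L × 0.948 L = 0.172536 g = 172.536 mg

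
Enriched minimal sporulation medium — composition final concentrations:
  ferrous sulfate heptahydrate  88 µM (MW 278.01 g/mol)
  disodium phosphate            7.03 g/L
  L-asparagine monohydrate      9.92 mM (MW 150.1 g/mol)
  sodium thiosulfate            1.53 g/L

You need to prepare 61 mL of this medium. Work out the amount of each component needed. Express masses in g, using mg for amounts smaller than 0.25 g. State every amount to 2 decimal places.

Working volume: 61 mL = 0.061 L.
ferrous sulfate heptahydrate: 88 µmol/L × 278.01 g/mol × 0.061 L ÷ 1000 = 1.49 mg
disodium phosphate: 7.03 g/L × 0.061 L = 0.43 g
L-asparagine monohydrate: 9.92 mmol/L × 150.1 mg/mmol × 0.061 L = 90.83 mg
sodium thiosulfate: 1.53 g/L × 0.061 L = 0.09333 g = 93.33 mg

ferrous sulfate heptahydrate 1.49 mg; disodium phosphate 0.43 g; L-asparagine monohydrate 90.83 mg; sodium thiosulfate 93.33 mg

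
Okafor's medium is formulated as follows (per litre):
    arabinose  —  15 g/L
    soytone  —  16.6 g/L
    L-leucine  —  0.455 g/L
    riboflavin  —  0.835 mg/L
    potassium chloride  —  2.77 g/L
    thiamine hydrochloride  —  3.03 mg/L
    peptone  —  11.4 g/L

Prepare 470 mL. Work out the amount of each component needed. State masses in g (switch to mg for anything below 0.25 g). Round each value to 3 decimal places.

arabinose 7.050 g; soytone 7.802 g; L-leucine 213.850 mg; riboflavin 0.392 mg; potassium chloride 1.302 g; thiamine hydrochloride 1.424 mg; peptone 5.358 g

Target volume = 470 mL = 0.47 L.
arabinose: 15 g/L × 0.47 L = 7.050 g
soytone: 16.6 g/L × 0.47 L = 7.802 g
L-leucine: 0.455 g/L × 0.47 L = 0.21385 g = 213.850 mg
riboflavin: 0.835 mg/L × 0.47 L = 0.392 mg
potassium chloride: 2.77 g/L × 0.47 L = 1.302 g
thiamine hydrochloride: 3.03 mg/L × 0.47 L = 1.424 mg
peptone: 11.4 g/L × 0.47 L = 5.358 g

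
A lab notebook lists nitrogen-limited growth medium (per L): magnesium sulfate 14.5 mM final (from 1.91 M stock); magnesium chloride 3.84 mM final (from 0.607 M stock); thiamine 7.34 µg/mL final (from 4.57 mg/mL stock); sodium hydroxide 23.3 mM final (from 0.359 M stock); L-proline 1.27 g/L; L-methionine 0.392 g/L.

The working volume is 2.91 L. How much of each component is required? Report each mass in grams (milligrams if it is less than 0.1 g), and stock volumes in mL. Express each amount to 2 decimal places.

Scale factor relative to 1 L: 2.91.
magnesium sulfate: V = C2·V2/C1 = 14.5 mM × 2910 mL ÷ 1910 mM = 22.09 mL
magnesium chloride: V = C2·V2/C1 = 3.84 mM × 2910 mL ÷ 607 mM = 18.41 mL
thiamine: dilute stock: 7.34 µg/mL × 2910 mL ÷ 4570 µg/mL = 4.67 mL
sodium hydroxide: dilute stock: 23.3 mM × 2910 mL ÷ 359 mM = 188.87 mL
L-proline: 1.27 g/L × 2.91 L = 3.70 g
L-methionine: 0.392 g/L × 2.91 L = 1.14 g

magnesium sulfate 22.09 mL; magnesium chloride 18.41 mL; thiamine 4.67 mL; sodium hydroxide 188.87 mL; L-proline 3.70 g; L-methionine 1.14 g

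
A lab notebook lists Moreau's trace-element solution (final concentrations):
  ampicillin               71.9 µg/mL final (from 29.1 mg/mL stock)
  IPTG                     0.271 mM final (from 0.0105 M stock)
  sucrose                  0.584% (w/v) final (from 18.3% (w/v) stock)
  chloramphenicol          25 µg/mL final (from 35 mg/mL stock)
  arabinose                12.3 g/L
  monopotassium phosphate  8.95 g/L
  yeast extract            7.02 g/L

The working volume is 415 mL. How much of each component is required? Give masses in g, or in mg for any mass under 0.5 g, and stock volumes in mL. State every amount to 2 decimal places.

Working volume: 415 mL = 0.415 L.
ampicillin: V = C2·V2/C1 = 71.9 µg/mL × 415 mL ÷ 29100 µg/mL = 1.03 mL
IPTG: C1V1 = C2V2 → 0.271 mM × 415 mL ÷ 10.5 mM = 10.71 mL
sucrose: C1V1 = C2V2 → 0.584% ÷ 18.3% × 415 mL = 13.24 mL
chloramphenicol: V = C2·V2/C1 = 25 µg/mL × 415 mL ÷ 35000 µg/mL = 0.30 mL
arabinose: 12.3 g/L × 0.415 L = 5.10 g
monopotassium phosphate: 8.95 g/L × 0.415 L = 3.71 g
yeast extract: 7.02 g/L × 0.415 L = 2.91 g

ampicillin 1.03 mL; IPTG 10.71 mL; sucrose 13.24 mL; chloramphenicol 0.30 mL; arabinose 5.10 g; monopotassium phosphate 3.71 g; yeast extract 2.91 g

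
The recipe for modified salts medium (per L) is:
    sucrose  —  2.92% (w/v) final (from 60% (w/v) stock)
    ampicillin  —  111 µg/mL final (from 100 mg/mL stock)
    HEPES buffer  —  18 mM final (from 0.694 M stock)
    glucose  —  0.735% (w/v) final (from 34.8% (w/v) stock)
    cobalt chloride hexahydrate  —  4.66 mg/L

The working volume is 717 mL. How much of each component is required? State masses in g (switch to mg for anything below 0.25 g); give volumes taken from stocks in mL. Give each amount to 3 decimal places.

sucrose 34.894 mL; ampicillin 0.796 mL; HEPES buffer 18.597 mL; glucose 15.144 mL; cobalt chloride hexahydrate 3.341 mg

Scale factor relative to 1 L: 0.717.
sucrose: dilute stock: 2.92% ÷ 60% × 717 mL = 34.894 mL
ampicillin: V = C2·V2/C1 = 111 µg/mL × 717 mL ÷ 100000 µg/mL = 0.796 mL
HEPES buffer: V = C2·V2/C1 = 18 mM × 717 mL ÷ 694 mM = 18.597 mL
glucose: V = C2·V2/C1 = 0.735% ÷ 34.8% × 717 mL = 15.144 mL
cobalt chloride hexahydrate: 4.66 mg/L × 0.717 L = 3.341 mg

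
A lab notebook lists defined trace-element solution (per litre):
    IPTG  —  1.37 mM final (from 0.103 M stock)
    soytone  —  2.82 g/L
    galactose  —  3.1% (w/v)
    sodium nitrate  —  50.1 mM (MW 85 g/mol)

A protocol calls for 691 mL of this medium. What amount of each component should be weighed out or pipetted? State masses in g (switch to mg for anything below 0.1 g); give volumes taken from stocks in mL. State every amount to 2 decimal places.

Scale factor relative to 1 L: 0.691.
IPTG: C1V1 = C2V2 → 1.37 mM × 691 mL ÷ 103 mM = 9.19 mL
soytone: 2.82 g/L × 0.691 L = 1.95 g
galactose: 3.1% w/v = 31 g/L → 31 × 0.691 L = 21.42 g
sodium nitrate: 50.1 mmol/L × 85 g/mol × 0.691 L ÷ 1000 = 2.94 g

IPTG 9.19 mL; soytone 1.95 g; galactose 21.42 g; sodium nitrate 2.94 g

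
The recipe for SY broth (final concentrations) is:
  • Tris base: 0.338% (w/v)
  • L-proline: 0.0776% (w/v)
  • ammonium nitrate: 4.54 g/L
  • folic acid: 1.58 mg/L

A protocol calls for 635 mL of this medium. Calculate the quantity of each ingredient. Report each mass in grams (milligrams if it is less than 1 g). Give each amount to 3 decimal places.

Scale factor relative to 1 L: 0.635.
Tris base: 0.338% w/v = 3.38 g/L → 3.38 × 0.635 L = 2.146 g
L-proline: 0.0776 g per 100 mL × 635 mL ÷ 100 = 0.49276 g = 492.760 mg
ammonium nitrate: 4.54 g/L × 0.635 L = 2.883 g
folic acid: 1.58 mg/L × 0.635 L = 1.003 mg

Tris base 2.146 g; L-proline 492.760 mg; ammonium nitrate 2.883 g; folic acid 1.003 mg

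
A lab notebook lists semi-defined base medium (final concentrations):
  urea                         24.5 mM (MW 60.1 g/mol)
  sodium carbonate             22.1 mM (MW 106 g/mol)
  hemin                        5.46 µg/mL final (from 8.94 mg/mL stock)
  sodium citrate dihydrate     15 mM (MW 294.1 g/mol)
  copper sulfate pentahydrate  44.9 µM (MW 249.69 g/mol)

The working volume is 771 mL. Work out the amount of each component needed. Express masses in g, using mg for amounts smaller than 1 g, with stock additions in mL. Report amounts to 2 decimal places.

Scale factor relative to 1 L: 0.771.
urea: 24.5 mmol/L × 60.1 g/mol × 0.771 L ÷ 1000 = 1.14 g
sodium carbonate: 22.1 mmol/L × 106 g/mol × 0.771 L ÷ 1000 = 1.81 g
hemin: C1V1 = C2V2 → 5.46 µg/mL × 771 mL ÷ 8940 µg/mL = 0.47 mL
sodium citrate dihydrate: 15 mmol/L × 294.1 g/mol × 0.771 L ÷ 1000 = 3.40 g
copper sulfate pentahydrate: 44.9 µmol/L × 249.69 g/mol × 0.771 L ÷ 1000 = 8.64 mg

urea 1.14 g; sodium carbonate 1.81 g; hemin 0.47 mL; sodium citrate dihydrate 3.40 g; copper sulfate pentahydrate 8.64 mg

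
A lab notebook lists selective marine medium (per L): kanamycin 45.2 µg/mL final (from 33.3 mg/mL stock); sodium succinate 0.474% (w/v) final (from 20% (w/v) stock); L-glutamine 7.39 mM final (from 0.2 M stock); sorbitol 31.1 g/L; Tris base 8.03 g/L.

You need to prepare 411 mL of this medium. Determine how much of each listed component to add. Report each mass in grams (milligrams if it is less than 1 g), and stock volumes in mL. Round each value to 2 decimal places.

Scale factor relative to 1 L: 0.411.
kanamycin: C1V1 = C2V2 → 45.2 µg/mL × 411 mL ÷ 33300 µg/mL = 0.56 mL
sodium succinate: C1V1 = C2V2 → 0.474% ÷ 20% × 411 mL = 9.74 mL
L-glutamine: V = C2·V2/C1 = 7.39 mM × 411 mL ÷ 200 mM = 15.19 mL
sorbitol: 31.1 g/L × 0.411 L = 12.78 g
Tris base: 8.03 g/L × 0.411 L = 3.30 g

kanamycin 0.56 mL; sodium succinate 9.74 mL; L-glutamine 15.19 mL; sorbitol 12.78 g; Tris base 3.30 g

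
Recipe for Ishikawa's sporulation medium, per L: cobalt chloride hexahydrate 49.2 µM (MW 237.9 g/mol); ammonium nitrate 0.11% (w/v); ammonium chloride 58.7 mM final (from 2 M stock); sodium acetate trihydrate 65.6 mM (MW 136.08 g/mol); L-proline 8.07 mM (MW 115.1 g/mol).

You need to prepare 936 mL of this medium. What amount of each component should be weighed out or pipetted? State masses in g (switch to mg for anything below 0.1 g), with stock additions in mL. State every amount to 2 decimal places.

Target volume = 936 mL = 0.936 L.
cobalt chloride hexahydrate: 49.2 µmol/L × 237.9 g/mol × 0.936 L ÷ 1000 = 10.96 mg
ammonium nitrate: 0.11 g per 100 mL × 936 mL ÷ 100 = 1.03 g
ammonium chloride: C1V1 = C2V2 → 58.7 mM × 936 mL ÷ 2000 mM = 27.47 mL
sodium acetate trihydrate: 65.6 mmol/L × 136.08 g/mol × 0.936 L ÷ 1000 = 8.36 g
L-proline: 8.07 mmol/L × 115.1 g/mol × 0.936 L ÷ 1000 = 0.87 g

cobalt chloride hexahydrate 10.96 mg; ammonium nitrate 1.03 g; ammonium chloride 27.47 mL; sodium acetate trihydrate 8.36 g; L-proline 0.87 g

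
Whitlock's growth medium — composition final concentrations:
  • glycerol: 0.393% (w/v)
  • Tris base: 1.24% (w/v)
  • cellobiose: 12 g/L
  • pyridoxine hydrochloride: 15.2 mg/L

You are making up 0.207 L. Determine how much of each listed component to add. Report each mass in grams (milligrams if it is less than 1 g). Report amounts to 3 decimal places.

glycerol 813.510 mg; Tris base 2.567 g; cellobiose 2.484 g; pyridoxine hydrochloride 3.146 mg

Working volume: 0.207 L.
glycerol: 0.393% w/v = 3.93 g/L → 3.93 × 0.207 L = 0.81351 g = 813.510 mg
Tris base: 1.24 g per 100 mL × 207 mL ÷ 100 = 2.567 g
cellobiose: 12 g/L × 0.207 L = 2.484 g
pyridoxine hydrochloride: 15.2 mg/L × 0.207 L = 3.146 mg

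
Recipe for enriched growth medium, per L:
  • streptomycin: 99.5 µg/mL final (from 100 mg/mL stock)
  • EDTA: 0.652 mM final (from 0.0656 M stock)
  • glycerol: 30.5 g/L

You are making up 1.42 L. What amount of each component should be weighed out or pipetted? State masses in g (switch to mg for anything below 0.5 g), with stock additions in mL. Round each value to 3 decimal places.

Working volume: 1.42 L.
streptomycin: C1V1 = C2V2 → 99.5 µg/mL × 1420 mL ÷ 100000 µg/mL = 1.413 mL
EDTA: dilute stock: 0.652 mM × 1420 mL ÷ 65.6 mM = 14.113 mL
glycerol: 30.5 g/L × 1.42 L = 43.310 g

streptomycin 1.413 mL; EDTA 14.113 mL; glycerol 43.310 g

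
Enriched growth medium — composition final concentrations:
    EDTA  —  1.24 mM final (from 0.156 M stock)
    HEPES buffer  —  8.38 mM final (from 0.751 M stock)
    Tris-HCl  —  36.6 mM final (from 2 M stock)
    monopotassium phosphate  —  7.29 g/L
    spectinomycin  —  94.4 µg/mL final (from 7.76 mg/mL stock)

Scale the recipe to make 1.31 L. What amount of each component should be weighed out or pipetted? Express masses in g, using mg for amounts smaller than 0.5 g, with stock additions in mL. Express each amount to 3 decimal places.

EDTA 10.413 mL; HEPES buffer 14.618 mL; Tris-HCl 23.973 mL; monopotassium phosphate 9.550 g; spectinomycin 15.936 mL

Working volume: 1.31 L.
EDTA: V = C2·V2/C1 = 1.24 mM × 1310 mL ÷ 156 mM = 10.413 mL
HEPES buffer: dilute stock: 8.38 mM × 1310 mL ÷ 751 mM = 14.618 mL
Tris-HCl: V = C2·V2/C1 = 36.6 mM × 1310 mL ÷ 2000 mM = 23.973 mL
monopotassium phosphate: 7.29 g/L × 1.31 L = 9.550 g
spectinomycin: V = C2·V2/C1 = 94.4 µg/mL × 1310 mL ÷ 7760 µg/mL = 15.936 mL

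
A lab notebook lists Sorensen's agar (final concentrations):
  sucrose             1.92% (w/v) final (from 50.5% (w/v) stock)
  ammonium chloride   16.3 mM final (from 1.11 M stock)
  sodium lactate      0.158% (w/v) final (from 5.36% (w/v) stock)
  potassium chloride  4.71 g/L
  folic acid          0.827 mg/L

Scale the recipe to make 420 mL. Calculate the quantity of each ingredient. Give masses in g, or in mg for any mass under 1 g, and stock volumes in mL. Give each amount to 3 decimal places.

sucrose 15.968 mL; ammonium chloride 6.168 mL; sodium lactate 12.381 mL; potassium chloride 1.978 g; folic acid 0.347 mg

Working volume: 420 mL = 0.42 L.
sucrose: C1V1 = C2V2 → 1.92% ÷ 50.5% × 420 mL = 15.968 mL
ammonium chloride: C1V1 = C2V2 → 16.3 mM × 420 mL ÷ 1110 mM = 6.168 mL
sodium lactate: C1V1 = C2V2 → 0.158% ÷ 5.36% × 420 mL = 12.381 mL
potassium chloride: 4.71 g/L × 0.42 L = 1.978 g
folic acid: 0.827 mg/L × 0.42 L = 0.347 mg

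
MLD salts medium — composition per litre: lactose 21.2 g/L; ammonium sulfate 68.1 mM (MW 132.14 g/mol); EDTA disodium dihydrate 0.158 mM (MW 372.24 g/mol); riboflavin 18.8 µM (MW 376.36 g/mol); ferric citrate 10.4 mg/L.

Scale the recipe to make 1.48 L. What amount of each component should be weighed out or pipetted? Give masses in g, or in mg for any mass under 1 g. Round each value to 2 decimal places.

lactose 31.38 g; ammonium sulfate 13.32 g; EDTA disodium dihydrate 87.04 mg; riboflavin 10.47 mg; ferric citrate 15.39 mg

Working volume: 1.48 L.
lactose: 21.2 g/L × 1.48 L = 31.38 g
ammonium sulfate: 68.1 mmol/L × 132.14 g/mol × 1.48 L ÷ 1000 = 13.32 g
EDTA disodium dihydrate: 0.158 mmol/L × 372.24 mg/mmol × 1.48 L = 87.04 mg
riboflavin: 18.8 µmol/L × 376.36 g/mol × 1.48 L ÷ 1000 = 10.47 mg
ferric citrate: 10.4 mg/L × 1.48 L = 15.39 mg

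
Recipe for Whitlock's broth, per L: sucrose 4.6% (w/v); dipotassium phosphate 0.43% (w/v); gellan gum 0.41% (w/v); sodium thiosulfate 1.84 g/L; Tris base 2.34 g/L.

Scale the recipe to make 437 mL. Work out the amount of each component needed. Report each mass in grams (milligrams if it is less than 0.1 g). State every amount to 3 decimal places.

Working volume: 437 mL = 0.437 L.
sucrose: 4.6 g per 100 mL × 437 mL ÷ 100 = 20.102 g
dipotassium phosphate: 0.43% w/v = 4.3 g/L → 4.3 × 0.437 L = 1.879 g
gellan gum: 0.41% w/v = 4.1 g/L → 4.1 × 0.437 L = 1.792 g
sodium thiosulfate: 1.84 g/L × 0.437 L = 0.804 g
Tris base: 2.34 g/L × 0.437 L = 1.023 g

sucrose 20.102 g; dipotassium phosphate 1.879 g; gellan gum 1.792 g; sodium thiosulfate 0.804 g; Tris base 1.023 g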